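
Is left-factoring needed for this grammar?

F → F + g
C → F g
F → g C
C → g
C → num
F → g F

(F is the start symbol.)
Left-factoring is needed when two productions for the same non-terminal
share a common prefix on the right-hand side.

Productions for F:
  F → F + g
  F → g C
  F → g F
Productions for C:
  C → F g
  C → g
  C → num

Found common prefix 'g' in productions for F

Answer: Yes, F has productions with common prefix 'g'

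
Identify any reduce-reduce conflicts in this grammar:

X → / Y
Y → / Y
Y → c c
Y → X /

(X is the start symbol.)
Yes — I9: [X → / Y .] vs [Y → / Y .]

A reduce-reduce conflict occurs when an LR(0) state has two complete items [A → α .] and [B → β .] — both call for a reduction, and with no lookahead the parser cannot choose between them.

Augment with X' → X and build the canonical LR(0) collection (I0 = CLOSURE({[X' → . X]}), then GOTO on every symbol after a dot until no new states appear). It has 10 states:
  I0: { [X → . / Y], [X' → . X] }  — shift
  I1: { [X → . / Y], [X → / . Y], [Y → . / Y], [Y → . X /], [Y → . c c] }  — shift
  I2: { [X' → X .] }  — accept
  I3: { [X → . / Y], [X → / . Y], [Y → . / Y], [Y → . X /], [Y → . c c], [Y → / . Y] }  — shift
  I4: { [Y → X . /] }  — shift
  I5: { [X → / Y .] }  — reduce
  I6: { [Y → c . c] }  — shift
  I7: { [Y → c c .] }  — reduce
  I8: { [Y → X / .] }  — reduce
  I9: { [X → / Y .], [Y → / Y .] }  — 2 reduces

I9 contains complete items [X → / Y .], [Y → / Y .] — reduce-reduce conflict.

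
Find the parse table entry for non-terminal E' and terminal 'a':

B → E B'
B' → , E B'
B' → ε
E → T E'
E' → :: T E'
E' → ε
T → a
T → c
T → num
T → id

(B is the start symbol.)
Empty (error entry)

To find M[E', 'a'], we find productions for E' where 'a' is in the predict set (PREDICT(N → α) = (FIRST(α) \ {ε}) ∪ (FOLLOW(N) if α ⇒* ε)).

Relevant sets:
  FOLLOW(E') = { $, ',' }

E' → :: T E': PREDICT = { '::' }
E' → ε: PREDICT = { $, ',' }

M[E', 'a'] is empty (no production applies)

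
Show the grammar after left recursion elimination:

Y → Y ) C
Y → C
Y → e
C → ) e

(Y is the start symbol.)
Y → C Y'
Y → e Y'
Y' → ) C Y'
Y' → ε
C → ) e

Y is directly left-recursive. The standard transformation for
  A → A α₁ | ... | A α_m | β₁ | ... | β_n
is
  A  → β₁ A' | ... | β_n A'
  A' → α₁ A' | ... | α_m A' | ε

Y → C becomes Y → C Y'
Y → e becomes Y → e Y'
Y → Y ) C becomes Y' → ) C Y'
Add Y' → ε

Productions for other non-terminals are unchanged:
  C → ) e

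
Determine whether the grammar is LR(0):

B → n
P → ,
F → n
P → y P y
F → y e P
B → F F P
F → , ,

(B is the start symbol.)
No. Reduce-reduce conflict: [B → n .] and [F → n .]

A grammar is LR(0) if no state in the canonical LR(0) collection has:
  - both a shift item (dot before a terminal) and a complete item (shift-reduce conflict), or
  - two or more complete items (reduce-reduce conflict; the accept item [B' → B .] counts as a complete item here).

Augment with B' → B and build the canonical LR(0) collection (I0 = CLOSURE({[B' → . B]}), then GOTO on every symbol after a dot until no new states appear). It has 16 states:
  I0: { [B → . F F P], [B → . n], [B' → . B], [F → . , ,], [F → . n], [F → . y e P] }  — shift
  I1: { [F → , . ,] }  — shift
  I2: { [B' → B .] }  — accept
  I3: { [B → F . F P], [F → . , ,], [F → . n], [F → . y e P] }  — shift
  I4: { [B → n .], [F → n .] }  — 2 reduces
  I5: { [F → y . e P] }  — shift
  I6: { [F → y e . P], [P → . ,], [P → . y P y] }  — shift
  I7: { [P → , .] }  — reduce
  I8: { [F → y e P .] }  — reduce
  I9: { [P → . ,], [P → . y P y], [P → y . P y] }  — shift
  I10: { [P → y P . y] }  — shift
  I11: { [P → y P y .] }  — reduce
  I12: { [B → F F . P], [P → . ,], [P → . y P y] }  — shift
  I13: { [F → n .] }  — reduce
  I14: { [B → F F P .] }  — reduce
  I15: { [F → , , .] }  — reduce

Conflict in state I4:
  Reduce-reduce conflict: [B → n .] and [F → n .]
So the grammar is NOT LR(0).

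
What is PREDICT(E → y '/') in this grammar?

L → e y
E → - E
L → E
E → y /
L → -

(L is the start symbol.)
{ 'y' }

PREDICT(E → y '/') = (FIRST(RHS) \ {ε}) ∪ (FOLLOW(E) if ε ∈ FIRST(RHS), i.e. RHS ⇒* ε)
FIRST(y '/') = { 'y' }
ε ∉ FIRST(y '/'), so FOLLOW(E) is not added.
PREDICT(E → y '/') = { 'y' }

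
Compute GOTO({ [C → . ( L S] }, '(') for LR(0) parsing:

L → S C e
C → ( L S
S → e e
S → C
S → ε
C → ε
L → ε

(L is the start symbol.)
GOTO(I, '(') = CLOSURE({ [A → αX.β] : [A → α.Xβ] ∈ I, X = '(' })

Items with dot before '(', with the dot advanced:
  [C → . ( L S] → [C → ( . L S]
Closure of the advanced items:
  [C → ( . L S] has the dot before L: add [L → . S C e], [L → .]
  [L → . S C e] has the dot before S: add [S → . e e], [S → . C], [S → .]
  [S → . C] has the dot before C: add [C → . ( L S], [C → .]

GOTO = { [C → ( . L S], [C → . ( L S], [C → .], [L → . S C e], [L → .], [S → . C], [S → . e e], [S → .] }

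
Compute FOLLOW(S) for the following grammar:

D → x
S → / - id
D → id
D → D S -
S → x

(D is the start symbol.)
In D → D S -: S is followed by '-', add FIRST('-') \ {ε} = { '-' }

Taking the union: FOLLOW(S) = { '-' }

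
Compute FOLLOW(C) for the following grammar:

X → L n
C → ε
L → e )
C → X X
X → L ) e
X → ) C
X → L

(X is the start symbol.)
To compute FOLLOW(C), find every occurrence of C on a right-hand side N → α C β: add FIRST(β) \ {ε}, and if β is empty or nullable also add FOLLOW(N). Iterate to a fixed point.

In X → ) C: C is at the end, add FOLLOW(X)

The FOLLOW sets referred to above (computed the same way, to a fixed point):
  FOLLOW(X) = { $, ')', 'e' }

Taking the union: FOLLOW(C) = { $, ')', 'e' }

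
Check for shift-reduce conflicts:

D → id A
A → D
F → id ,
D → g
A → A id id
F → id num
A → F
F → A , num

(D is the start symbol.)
A shift-reduce conflict occurs when an LR(0) state has both:
  - a complete (reduce) item [A → α .] (dot at the end), and
  - a shift item [B → β . c γ] (dot before a terminal).

Augment with D' → D and build the canonical LR(0) collection (I0 = CLOSURE({[D' → . D]}), then GOTO on every symbol after a dot until no new states appear). It has 14 states:
  I0: { [D → . g], [D → . id A], [D' → . D] }  — shift
  I1: { [D' → D .] }  — accept
  I2: { [D → g .] }  — reduce
  I3: { [A → . A id id], [A → . D], [A → . F], [D → . g], [D → . id A], [D → id . A], [F → . A , num], [F → . id ,], [F → . id num] }  — shift
  I4: { [A → A . id id], [D → id A .], [F → A . , num] }  — shift, reduce
  I5: { [A → D .] }  — reduce
  I6: { [A → F .] }  — reduce
  I7: { [A → . A id id], [A → . D], [A → . F], [D → . g], [D → . id A], [D → id . A], [F → . A , num], [F → . id ,], [F → . id num], [F → id . ,], [F → id . num] }  — shift
  I8: { [F → id , .] }  — reduce
  I9: { [F → id num .] }  — reduce
  I10: { [F → A , . num] }  — shift
  I11: { [A → A id . id] }  — shift
  I12: { [A → A id id .] }  — reduce
  I13: { [F → A , num .] }  — reduce

I4 contains reduce item [D → id A .] and shift items [A → A . id id], [F → A . , num] — shift-reduce conflict.

Answer: Yes — I4: [D → id A .] vs [A → A . id id]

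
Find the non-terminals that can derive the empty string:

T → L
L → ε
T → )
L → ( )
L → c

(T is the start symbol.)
ε-productions: L → ε
So L is immediately nullable.
T → L: every symbol on the right is nullable, so T is nullable too.
Every non-terminal is now nullable.
Nullable = { 'L', 'T' }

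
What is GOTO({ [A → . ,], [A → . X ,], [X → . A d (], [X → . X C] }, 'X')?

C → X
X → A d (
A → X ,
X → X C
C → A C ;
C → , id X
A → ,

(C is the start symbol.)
GOTO(I, 'X') = CLOSURE({ [A → αX.β] : [A → α.Xβ] ∈ I, X = 'X' })

Items with dot before 'X', with the dot advanced:
  [A → . X ,] → [A → X . ,]
  [X → . X C] → [X → X . C]
Closure of the advanced items:
  [X → X . C] has the dot before C: add [C → . X], [C → . A C ;], [C → . , id X]
  [C → . X] has the dot before X: add [X → . A d (], [X → . X C]
  [C → . A C ;] has the dot before A: add [A → . X ,], [A → . ,]

GOTO = { [A → . ,], [A → . X ,], [A → X . ,], [C → . , id X], [C → . A C ;], [C → . X], [X → . A d (], [X → . X C], [X → X . C] }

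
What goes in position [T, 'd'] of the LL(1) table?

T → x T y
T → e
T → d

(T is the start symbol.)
T → d

To find M[T, 'd'], we find productions for T where 'd' is in the predict set (PREDICT(N → α) = (FIRST(α) \ {ε}) ∪ (FOLLOW(N) if α ⇒* ε)).

T → x T y: PREDICT = { 'x' }
T → e: PREDICT = { 'e' }
T → d: PREDICT = { 'd' }
  'd' is in predict set, so this production goes in M[T, 'd']

M[T, 'd'] = T → d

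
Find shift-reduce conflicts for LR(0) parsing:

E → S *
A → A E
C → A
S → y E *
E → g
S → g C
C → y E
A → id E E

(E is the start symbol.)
A shift-reduce conflict occurs when an LR(0) state has both:
  - a complete (reduce) item [A → α .] (dot at the end), and
  - a shift item [B → β . c γ] (dot before a terminal).

Augment with E' → E and build the canonical LR(0) collection (I0 = CLOSURE({[E' → . E]}), then GOTO on every symbol after a dot until no new states appear). It has 16 states:
  I0: { [E → . S *], [E → . g], [E' → . E], [S → . g C], [S → . y E *] }  — shift
  I1: { [E' → E .] }  — accept
  I2: { [E → S . *] }  — shift
  I3: { [A → . A E], [A → . id E E], [C → . A], [C → . y E], [E → g .], [S → g . C] }  — shift, reduce
  I4: { [E → . S *], [E → . g], [S → . g C], [S → . y E *], [S → y . E *] }  — shift
  I5: { [S → y E . *] }  — shift
  I6: { [S → y E * .] }  — reduce
  I7: { [A → A . E], [C → A .], [E → . S *], [E → . g], [S → . g C], [S → . y E *] }  — shift, reduce
  I8: { [S → g C .] }  — reduce
  I9: { [A → id . E E], [E → . S *], [E → . g], [S → . g C], [S → . y E *] }  — shift
  I10: { [C → y . E], [E → . S *], [E → . g], [S → . g C], [S → . y E *] }  — shift
  I11: { [C → y E .] }  — reduce
  I12: { [A → id E . E], [E → . S *], [E → . g], [S → . g C], [S → . y E *] }  — shift
  I13: { [A → id E E .] }  — reduce
  I14: { [A → A E .] }  — reduce
  I15: { [E → S * .] }  — reduce

I3 contains reduce item [E → g .] and shift items [A → . id E E], [C → . y E] — shift-reduce conflict.
I7 contains reduce item [C → A .] and shift items [E → . g], [S → . g C], [S → . y E *] — shift-reduce conflict.

Answer: Yes — I3: [E → g .] vs [A → . id E E]; I7: [C → A .] vs [E → . g]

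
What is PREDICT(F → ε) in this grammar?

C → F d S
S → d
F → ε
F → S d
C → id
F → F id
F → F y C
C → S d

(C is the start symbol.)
PREDICT(F → ε) = (FIRST(RHS) \ {ε}) ∪ (FOLLOW(F) if ε ∈ FIRST(RHS), i.e. RHS ⇒* ε)
The right-hand side is ε (FIRST(ε) = { ε }), so the predict set is FOLLOW(F) = { 'd', 'id', 'y' }
PREDICT(F → ε) = { 'd', 'id', 'y' }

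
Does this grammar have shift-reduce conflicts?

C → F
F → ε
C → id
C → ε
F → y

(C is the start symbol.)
Yes — I0: [C → .] vs [C → . id]

A shift-reduce conflict occurs when an LR(0) state has both:
  - a complete (reduce) item [A → α .] (dot at the end), and
  - a shift item [B → β . c γ] (dot before a terminal).

Augment with C' → C and build the canonical LR(0) collection (I0 = CLOSURE({[C' → . C]}), then GOTO on every symbol after a dot until no new states appear). It has 5 states:
  I0: { [C → . F], [C → . id], [C → .], [C' → . C], [F → . y], [F → .] }  — shift, 2 reduces
  I1: { [C' → C .] }  — accept
  I2: { [C → F .] }  — reduce
  I3: { [C → id .] }  — reduce
  I4: { [F → y .] }  — reduce

I0 contains reduce items [C → .], [F → .] and shift items [C → . id], [F → . y] — shift-reduce conflict.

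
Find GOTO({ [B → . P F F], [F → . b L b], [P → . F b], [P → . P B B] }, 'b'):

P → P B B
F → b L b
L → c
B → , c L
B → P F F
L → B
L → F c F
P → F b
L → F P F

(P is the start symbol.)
GOTO(I, 'b') = CLOSURE({ [A → αX.β] : [A → α.Xβ] ∈ I, X = 'b' })

Items with dot before 'b', with the dot advanced:
  [F → . b L b] → [F → b . L b]
Closure of the advanced items:
  [F → b . L b] has the dot before L: add [L → . c], [L → . B], [L → . F c F], [L → . F P F]
  [L → . B] has the dot before B: add [B → . , c L], [B → . P F F]
  [L → . F c F] has the dot before F: add [F → . b L b]
  [B → . P F F] has the dot before P: add [P → . P B B], [P → . F b]

GOTO = { [B → . , c L], [B → . P F F], [F → . b L b], [F → b . L b], [L → . B], [L → . F P F], [L → . F c F], [L → . c], [P → . F b], [P → . P B B] }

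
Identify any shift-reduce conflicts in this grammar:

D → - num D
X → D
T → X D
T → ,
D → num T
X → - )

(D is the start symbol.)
No shift-reduce conflicts

A shift-reduce conflict occurs when an LR(0) state has both:
  - a complete (reduce) item [A → α .] (dot at the end), and
  - a shift item [B → β . c γ] (dot before a terminal).

Augment with D' → D and build the canonical LR(0) collection (I0 = CLOSURE({[D' → . D]}), then GOTO on every symbol after a dot until no new states appear). It has 13 states:
  I0: { [D → . - num D], [D → . num T], [D' → . D] }  — shift
  I1: { [D → - . num D] }  — shift
  I2: { [D' → D .] }  — accept
  I3: { [D → . - num D], [D → . num T], [D → num . T], [T → . ,], [T → . X D], [X → . - )], [X → . D] }  — shift
  I4: { [T → , .] }  — reduce
  I5: { [D → - . num D], [X → - . )] }  — shift
  I6: { [X → D .] }  — reduce
  I7: { [D → num T .] }  — reduce
  I8: { [D → . - num D], [D → . num T], [T → X . D] }  — shift
  I9: { [T → X D .] }  — reduce
  I10: { [X → - ) .] }  — reduce
  I11: { [D → - num . D], [D → . - num D], [D → . num T] }  — shift
  I12: { [D → - num D .] }  — reduce

No state contains both a complete item and a shift item.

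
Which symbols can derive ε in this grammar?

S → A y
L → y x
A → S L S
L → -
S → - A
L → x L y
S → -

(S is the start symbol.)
None

A non-terminal is nullable if it can derive ε (the empty string): either it has an ε-production, or it has a production whose right-hand side consists entirely of nullable non-terminals.

There are no ε-productions, so no non-terminal can derive ε.
No non-terminals are nullable.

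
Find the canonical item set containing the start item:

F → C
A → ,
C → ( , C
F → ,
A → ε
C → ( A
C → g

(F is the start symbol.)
First, augment the grammar with F' → F
I₀ = CLOSURE({ [F' → . F] }):
  [F' → . F] has the dot before F: add [F → . C], [F → . ,]
  [F → . C] has the dot before C: add [C → . ( , C], [C → . ( A], [C → . g]
No further items can be added.

I₀ = { [C → . ( , C], [C → . ( A], [C → . g], [F → . ,], [F → . C], [F' → . F] }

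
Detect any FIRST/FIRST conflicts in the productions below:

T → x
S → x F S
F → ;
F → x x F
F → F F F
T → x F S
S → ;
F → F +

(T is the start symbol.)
A FIRST/FIRST conflict occurs when two productions N → α and N → β for the same non-terminal have FIRST(α) ∩ FIRST(β) ≠ ∅ (with ε ∈ FIRST of a nullable right-hand side, so two nullable alternatives also conflict).

FIRST sets of the non-terminals at (or reachable through a nullable prefix from) the front of some alternative:
  FIRST(F) = { ';', 'x' }

Productions for T:
  T → x: FIRST = { 'x' }
  T → x F S: FIRST = { 'x' }
Productions for S:
  S → x F S: FIRST = { 'x' }
  S → ;: FIRST = { ';' }
Productions for F:
  F → ;: FIRST = { ';' }
  F → x x F: FIRST = { 'x' }
  F → F F F: FIRST = { ';', 'x' }
  F → F +: FIRST = { ';', 'x' }

Conflict for T: T → x and T → x F S
  Overlap: { 'x' }
Conflict for F: F → ; and F → F F F
  Overlap: { ';' }
Conflict for F: F → ; and F → F +
  Overlap: { ';' }
Conflict for F: F → x x F and F → F F F
  Overlap: { 'x' }
Conflict for F: F → x x F and F → F +
  Overlap: { 'x' }
Conflict for F: F → F F F and F → F +
  Overlap: { ';', 'x' }

Answer: Yes. T → x / T → x F S on { 'x' }; F → ';' / F → F F F on { ';' }; F → ';' / F → F '+' on { ';' }; F → x x F / F → F F F on { 'x' }; F → x x F / F → F '+' on { 'x' }; F → F F F / F → F '+' on { ';', 'x' }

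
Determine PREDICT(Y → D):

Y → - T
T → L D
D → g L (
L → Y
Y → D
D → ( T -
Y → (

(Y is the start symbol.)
{ '(', 'g' }

PREDICT(Y → D) = (FIRST(RHS) \ {ε}) ∪ (FOLLOW(Y) if ε ∈ FIRST(RHS), i.e. RHS ⇒* ε)
FIRST(D) = { '(', 'g' }
FIRST(D) = { '(', 'g' }
ε ∉ FIRST(D), so FOLLOW(Y) is not added.
PREDICT(Y → D) = { '(', 'g' }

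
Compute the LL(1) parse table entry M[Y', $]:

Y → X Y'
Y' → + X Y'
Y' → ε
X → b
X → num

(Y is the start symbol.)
To find M[Y', $], we find productions for Y' where $ is in the predict set (PREDICT(N → α) = (FIRST(α) \ {ε}) ∪ (FOLLOW(N) if α ⇒* ε)).

Relevant sets:
  FOLLOW(Y') = { $ }

Y' → + X Y': PREDICT = { '+' }
Y' → ε: PREDICT = { $ }
  $ is in predict set, so this production goes in M[Y', $]

M[Y', $] = Y' → ε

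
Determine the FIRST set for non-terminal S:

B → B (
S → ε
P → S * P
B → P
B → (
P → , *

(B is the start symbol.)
From S → ε:
  - ε-production, so ε ∈ FIRST(S)

Collecting: FIRST(S) = { ε }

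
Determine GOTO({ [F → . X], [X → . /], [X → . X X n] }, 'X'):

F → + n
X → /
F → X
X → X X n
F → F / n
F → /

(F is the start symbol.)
GOTO(I, 'X') = CLOSURE({ [A → αX.β] : [A → α.Xβ] ∈ I, X = 'X' })

Items with dot before 'X', with the dot advanced:
  [F → . X] → [F → X .]
  [X → . X X n] → [X → X . X n]
Closure of the advanced items:
  [X → X . X n] has the dot before X: add [X → . /], [X → . X X n]

GOTO = { [F → X .], [X → . /], [X → . X X n], [X → X . X n] }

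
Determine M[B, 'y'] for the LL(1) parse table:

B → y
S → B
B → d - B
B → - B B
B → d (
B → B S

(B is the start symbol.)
B → y, B → B S

To find M[B, 'y'], we find productions for B where 'y' is in the predict set (PREDICT(N → α) = (FIRST(α) \ {ε}) ∪ (FOLLOW(N) if α ⇒* ε)).

Relevant sets:
  FIRST(B) = { '-', 'd', 'y' }

B → y: PREDICT = { 'y' }
  'y' is in predict set, so this production goes in M[B, 'y']
B → d - B: PREDICT = { 'd' }
B → - B B: PREDICT = { '-' }
B → d (: PREDICT = { 'd' }
B → B S: PREDICT = { '-', 'd', 'y' }
  'y' is in predict set, so this production goes in M[B, 'y']

M[B, 'y'] = B → y, B → B S  (a multiply-defined cell — the grammar is not LL(1))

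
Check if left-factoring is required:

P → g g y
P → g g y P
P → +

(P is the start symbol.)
Yes, P has productions with common prefix 'g g y'

Left-factoring is needed when two productions for the same non-terminal
share a common prefix on the right-hand side.

Productions for P:
  P → g g y
  P → g g y P
  P → +

Found common prefix 'g g y' in productions for P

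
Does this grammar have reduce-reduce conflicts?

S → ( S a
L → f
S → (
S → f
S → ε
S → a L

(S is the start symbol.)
A reduce-reduce conflict occurs when an LR(0) state has two complete items [A → α .] and [B → β .] — both call for a reduction, and with no lookahead the parser cannot choose between them.

Augment with S' → S and build the canonical LR(0) collection (I0 = CLOSURE({[S' → . S]}), then GOTO on every symbol after a dot until no new states appear). It has 9 states:
  I0: { [S → . ( S a], [S → . (], [S → . a L], [S → . f], [S → .], [S' → . S] }  — shift, reduce
  I1: { [S → ( . S a], [S → ( .], [S → . ( S a], [S → . (], [S → . a L], [S → . f], [S → .] }  — shift, 2 reduces
  I2: { [S' → S .] }  — accept
  I3: { [L → . f], [S → a . L] }  — shift
  I4: { [S → f .] }  — reduce
  I5: { [S → a L .] }  — reduce
  I6: { [L → f .] }  — reduce
  I7: { [S → ( S . a] }  — shift
  I8: { [S → ( S a .] }  — reduce

I1 contains complete items [S → .], [S → ( .] — reduce-reduce conflict.

Answer: Yes — I1: [S → .] vs [S → ( .]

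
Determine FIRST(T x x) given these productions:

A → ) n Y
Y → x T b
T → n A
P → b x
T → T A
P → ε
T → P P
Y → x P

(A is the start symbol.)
{ ')', 'b', 'n', 'x' }

FIRST sets of the non-terminals involved (from the grammar, by fixed-point iteration):
  FIRST(T) = { ')', 'b', 'n', ε }

To compute FIRST(T x x), process the symbols left to right:
Symbol T is a non-terminal. Add FIRST(T) \ {ε} = { ')', 'b', 'n' }
T is nullable (ε ∈ FIRST(T)), continue to the next symbol.
Symbol x is a terminal. Add 'x' and stop.
FIRST(T x x) = { ')', 'b', 'n', 'x' }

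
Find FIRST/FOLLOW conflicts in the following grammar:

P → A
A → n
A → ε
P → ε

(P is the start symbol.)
Nullable non-terminals: A, P.
FIRST sets used below: FIRST(A) = { 'n', ε }

A: nullable alternative(s) A → ε; FOLLOW(A) = { $ }
  A → n: FIRST \ {ε} = { 'n' } — disjoint from FOLLOW(A)
  A → ε: FIRST \ {ε} = { } — this is the only nullable alternative, skip

P: nullable alternative(s) P → A, P → ε; FOLLOW(P) = { $ }
  P → A: FIRST \ {ε} = { 'n' } — disjoint from FOLLOW(P)
  P → ε: FIRST \ {ε} = { } — disjoint from FOLLOW(P)

No FIRST/FOLLOW conflicts found.

Answer: No FIRST/FOLLOW conflicts.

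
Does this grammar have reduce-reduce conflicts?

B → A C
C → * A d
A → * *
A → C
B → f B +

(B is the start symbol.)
No reduce-reduce conflicts

A reduce-reduce conflict occurs when an LR(0) state has two complete items [A → α .] and [B → β .] — both call for a reduction, and with no lookahead the parser cannot choose between them.

Augment with B' → B and build the canonical LR(0) collection (I0 = CLOSURE({[B' → . B]}), then GOTO on every symbol after a dot until no new states appear). It has 13 states:
  I0: { [A → . * *], [A → . C], [B → . A C], [B → . f B +], [B' → . B], [C → . * A d] }  — shift
  I1: { [A → * . *], [A → . * *], [A → . C], [C → * . A d], [C → . * A d] }  — shift
  I2: { [B → A . C], [C → . * A d] }  — shift
  I3: { [B' → B .] }  — accept
  I4: { [A → C .] }  — reduce
  I5: { [A → . * *], [A → . C], [B → . A C], [B → . f B +], [B → f . B +], [C → . * A d] }  — shift
  I6: { [B → f B . +] }  — shift
  I7: { [B → f B + .] }  — reduce
  I8: { [A → . * *], [A → . C], [C → * . A d], [C → . * A d] }  — shift
  I9: { [B → A C .] }  — reduce
  I10: { [C → * A . d] }  — shift
  I11: { [C → * A d .] }  — reduce
  I12: { [A → * * .], [A → * . *], [A → . * *], [A → . C], [C → * . A d], [C → . * A d] }  — shift, reduce

No state contains more than one complete item.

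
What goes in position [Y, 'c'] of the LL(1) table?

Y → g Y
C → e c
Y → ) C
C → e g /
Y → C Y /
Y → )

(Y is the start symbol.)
To find M[Y, 'c'], we find productions for Y where 'c' is in the predict set (PREDICT(N → α) = (FIRST(α) \ {ε}) ∪ (FOLLOW(N) if α ⇒* ε)).

Relevant sets:
  FIRST(C) = { 'e' }

Y → g Y: PREDICT = { 'g' }
Y → ) C: PREDICT = { ')' }
Y → C Y /: PREDICT = { 'e' }
Y → ): PREDICT = { ')' }

M[Y, 'c'] is empty (no production applies)

Answer: Empty (error entry)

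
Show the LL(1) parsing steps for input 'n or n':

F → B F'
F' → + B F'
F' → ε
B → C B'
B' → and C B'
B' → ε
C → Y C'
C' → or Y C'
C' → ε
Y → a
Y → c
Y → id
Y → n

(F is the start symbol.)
Stack is shown with the top on the left.

Stack            Input     Action
---------------------------------
F $              n or n $  output F → B F'
B F' $           n or n $  output B → C B'
C B' F' $        n or n $  output C → Y C'
Y C' B' F' $     n or n $  output Y → n
n C' B' F' $     n or n $  match 'n'
C' B' F' $       or n $    output C' → or Y C'
or Y C' B' F' $  or n $    match 'or'
Y C' B' F' $     n $       output Y → n
n C' B' F' $     n $       match 'n'
C' B' F' $       $         output C' → ε
B' F' $          $         output B' → ε
F' $             $         output F' → ε
$                $         accept

The string is accepted.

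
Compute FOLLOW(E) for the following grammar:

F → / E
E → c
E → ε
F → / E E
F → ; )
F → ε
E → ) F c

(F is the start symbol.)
In F → / E: E is at the end, add FOLLOW(F)
In F → / E E: E is followed by E, add FIRST(E) \ {ε} = { ')', 'c' }
  E is nullable, so also add FOLLOW(F)
In F → / E E: E is at the end, add FOLLOW(F)

The FOLLOW sets referred to above (computed the same way, to a fixed point):
  FOLLOW(F) = { $, 'c' }

Taking the union: FOLLOW(E) = { $, ')', 'c' }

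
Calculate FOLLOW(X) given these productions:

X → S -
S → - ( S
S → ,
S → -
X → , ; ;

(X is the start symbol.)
{ $ }

To compute FOLLOW(X), find every occurrence of X on a right-hand side N → α X β: add FIRST(β) \ {ε}, and if β is empty or nullable also add FOLLOW(N). Iterate to a fixed point.

X is the start symbol, so $ ∈ FOLLOW(X).
X does not occur on any right-hand side.

Taking the union: FOLLOW(X) = { $ }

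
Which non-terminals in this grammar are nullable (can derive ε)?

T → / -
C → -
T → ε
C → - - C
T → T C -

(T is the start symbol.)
{ 'T' }

A non-terminal is nullable if it can derive ε (the empty string): either it has an ε-production, or it has a production whose right-hand side consists entirely of nullable non-terminals.

ε-productions: T → ε
So T is immediately nullable.
No further non-terminal can be added: every production for the remaining non-terminals contains a terminal or a non-nullable non-terminal.
Nullable = { 'T' }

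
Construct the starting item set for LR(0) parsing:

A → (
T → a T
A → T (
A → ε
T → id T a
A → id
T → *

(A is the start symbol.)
{ [A → . (], [A → . T (], [A → . id], [A → .], [A' → . A], [T → . *], [T → . a T], [T → . id T a] }

First, augment the grammar with A' → A
I₀ = CLOSURE({ [A' → . A] }):
  [A' → . A] has the dot before A: add [A → . (], [A → . T (], [A → .], [A → . id]
  [A → . T (] has the dot before T: add [T → . a T], [T → . id T a], [T → . *]
No further items can be added.

I₀ = { [A → . (], [A → . T (], [A → . id], [A → .], [A' → . A], [T → . *], [T → . a T], [T → . id T a] }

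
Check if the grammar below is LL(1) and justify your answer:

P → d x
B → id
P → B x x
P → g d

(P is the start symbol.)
Yes, the grammar is LL(1).

Relevant sets:
  FIRST(B) = { 'id' }

For P:
  PREDICT(P → d x) = { 'd' }
  PREDICT(P → B x x) = { 'id' }
  PREDICT(P → g d) = { 'g' }
B has a single production, so nothing to check there.

All predict sets are disjoint. The grammar IS LL(1).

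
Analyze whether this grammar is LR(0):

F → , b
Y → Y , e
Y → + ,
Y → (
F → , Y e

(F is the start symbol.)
A grammar is LR(0) if no state in the canonical LR(0) collection has:
  - both a shift item (dot before a terminal) and a complete item (shift-reduce conflict), or
  - two or more complete items (reduce-reduce conflict; the accept item [F' → F .] counts as a complete item here).

Augment with F' → F and build the canonical LR(0) collection (I0 = CLOSURE({[F' → . F]}), then GOTO on every symbol after a dot until no new states appear). It has 11 states:
  I0: { [F → . , Y e], [F → . , b], [F' → . F] }  — shift
  I1: { [F → , . Y e], [F → , . b], [Y → . (], [Y → . + ,], [Y → . Y , e] }  — shift
  I2: { [F' → F .] }  — accept
  I3: { [Y → ( .] }  — reduce
  I4: { [Y → + . ,] }  — shift
  I5: { [F → , Y . e], [Y → Y . , e] }  — shift
  I6: { [F → , b .] }  — reduce
  I7: { [Y → Y , . e] }  — shift
  I8: { [F → , Y e .] }  — reduce
  I9: { [Y → Y , e .] }  — reduce
  I10: { [Y → + , .] }  — reduce

Every state is either a pure shift/goto state or contains exactly one complete item and nothing to shift — no conflicts. The grammar is LR(0).

Answer: Yes, the grammar is LR(0)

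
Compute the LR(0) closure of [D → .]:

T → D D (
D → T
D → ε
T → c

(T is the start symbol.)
To compute CLOSURE, for each item [A → α.Bβ] where B is a non-terminal, add [B → .γ] for all productions B → γ; repeat for the newly added items until nothing changes.

Start with: [D → .]
The dot is at the end, so nothing is added.

CLOSURE = { [D → .] }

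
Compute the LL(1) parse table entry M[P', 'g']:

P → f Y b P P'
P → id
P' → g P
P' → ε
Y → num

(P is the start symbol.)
To find M[P', 'g'], we find productions for P' where 'g' is in the predict set (PREDICT(N → α) = (FIRST(α) \ {ε}) ∪ (FOLLOW(N) if α ⇒* ε)).

Relevant sets:
  FOLLOW(P') = { $, 'g' }

P' → g P: PREDICT = { 'g' }
  'g' is in predict set, so this production goes in M[P', 'g']
P' → ε: PREDICT = { $, 'g' }
  'g' is in predict set, so this production goes in M[P', 'g']

M[P', 'g'] = P' → g P, P' → ε  (a multiply-defined cell — the grammar is not LL(1))

Answer: P' → g P, P' → ε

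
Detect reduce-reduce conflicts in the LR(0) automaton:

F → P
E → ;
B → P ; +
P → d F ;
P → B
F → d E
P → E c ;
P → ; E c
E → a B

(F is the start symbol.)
Yes — I13: [E → a B .] vs [P → B .]

A reduce-reduce conflict occurs when an LR(0) state has two complete items [A → α .] and [B → β .] — both call for a reduction, and with no lookahead the parser cannot choose between them.

Augment with F' → F and build the canonical LR(0) collection (I0 = CLOSURE({[F' → . F]}), then GOTO on every symbol after a dot until no new states appear). It has 21 states:
  I0: { [B → . P ; +], [E → . ;], [E → . a B], [F → . P], [F → . d E], [F' → . F], [P → . ; E c], [P → . B], [P → . E c ;], [P → . d F ;] }  — shift
  I1: { [E → . ;], [E → . a B], [E → ; .], [P → ; . E c] }  — shift, reduce
  I2: { [P → B .] }  — reduce
  I3: { [P → E . c ;] }  — shift
  I4: { [F' → F .] }  — accept
  I5: { [B → P . ; +], [F → P .] }  — shift, reduce
  I6: { [B → . P ; +], [E → . ;], [E → . a B], [E → a . B], [P → . ; E c], [P → . B], [P → . E c ;], [P → . d F ;] }  — shift
  I7: { [B → . P ; +], [E → . ;], [E → . a B], [F → . P], [F → . d E], [F → d . E], [P → . ; E c], [P → . B], [P → . E c ;], [P → . d F ;], [P → d . F ;] }  — shift
  I8: { [F → d E .], [P → E . c ;] }  — shift, reduce
  I9: { [P → d F . ;] }  — shift
  I10: { [P → d F ; .] }  — reduce
  I11: { [P → E c . ;] }  — shift
  I12: { [P → E c ; .] }  — reduce
  I13: { [E → a B .], [P → B .] }  — 2 reduces
  I14: { [B → P . ; +] }  — shift
  I15: { [B → . P ; +], [E → . ;], [E → . a B], [F → . P], [F → . d E], [P → . ; E c], [P → . B], [P → . E c ;], [P → . d F ;], [P → d . F ;] }  — shift
  I16: { [B → P ; . +] }  — shift
  I17: { [B → P ; + .] }  — reduce
  I18: { [E → ; .] }  — reduce
  I19: { [P → ; E . c] }  — shift
  I20: { [P → ; E c .] }  — reduce

I13 contains complete items [E → a B .], [P → B .] — reduce-reduce conflict.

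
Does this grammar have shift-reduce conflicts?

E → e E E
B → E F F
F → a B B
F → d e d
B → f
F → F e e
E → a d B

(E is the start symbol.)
Yes — I17: [B → E F F .] vs [F → F . e e]

A shift-reduce conflict occurs when an LR(0) state has both:
  - a complete (reduce) item [A → α .] (dot at the end), and
  - a shift item [B → β . c γ] (dot before a terminal).

Augment with E' → E and build the canonical LR(0) collection (I0 = CLOSURE({[E' → . E]}), then GOTO on every symbol after a dot until no new states appear). It has 20 states:
  I0: { [E → . a d B], [E → . e E E], [E' → . E] }  — shift
  I1: { [E' → E .] }  — accept
  I2: { [E → a . d B] }  — shift
  I3: { [E → . a d B], [E → . e E E], [E → e . E E] }  — shift
  I4: { [E → . a d B], [E → . e E E], [E → e E . E] }  — shift
  I5: { [E → e E E .] }  — reduce
  I6: { [B → . E F F], [B → . f], [E → . a d B], [E → . e E E], [E → a d . B] }  — shift
  I7: { [E → a d B .] }  — reduce
  I8: { [B → E . F F], [F → . F e e], [F → . a B B], [F → . d e d] }  — shift
  I9: { [B → f .] }  — reduce
  I10: { [B → E F . F], [F → . F e e], [F → . a B B], [F → . d e d], [F → F . e e] }  — shift
  I11: { [B → . E F F], [B → . f], [E → . a d B], [E → . e E E], [F → a . B B] }  — shift
  I12: { [F → d . e d] }  — shift
  I13: { [F → d e . d] }  — shift
  I14: { [F → d e d .] }  — reduce
  I15: { [B → . E F F], [B → . f], [E → . a d B], [E → . e E E], [F → a B . B] }  — shift
  I16: { [F → a B B .] }  — reduce
  I17: { [B → E F F .], [F → F . e e] }  — shift, reduce
  I18: { [F → F e . e] }  — shift
  I19: { [F → F e e .] }  — reduce

I17 contains reduce item [B → E F F .] and shift item [F → F . e e] — shift-reduce conflict.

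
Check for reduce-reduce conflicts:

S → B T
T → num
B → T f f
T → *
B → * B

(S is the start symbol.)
Augment with S' → S and build the canonical LR(0) collection (I0 = CLOSURE({[S' → . S]}), then GOTO on every symbol after a dot until no new states appear). It has 11 states:
  I0: { [B → . * B], [B → . T f f], [S → . B T], [S' → . S], [T → . *], [T → . num] }  — shift
  I1: { [B → * . B], [B → . * B], [B → . T f f], [T → * .], [T → . *], [T → . num] }  — shift, reduce
  I2: { [S → B . T], [T → . *], [T → . num] }  — shift
  I3: { [S' → S .] }  — accept
  I4: { [B → T . f f] }  — shift
  I5: { [T → num .] }  — reduce
  I6: { [B → T f . f] }  — shift
  I7: { [B → T f f .] }  — reduce
  I8: { [T → * .] }  — reduce
  I9: { [S → B T .] }  — reduce
  I10: { [B → * B .] }  — reduce

No state contains more than one complete item.

Answer: No reduce-reduce conflicts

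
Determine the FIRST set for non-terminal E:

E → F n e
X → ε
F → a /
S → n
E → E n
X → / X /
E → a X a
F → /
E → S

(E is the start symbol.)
{ '/', 'a', 'n' }

To compute FIRST(E), examine every production with E on the left-hand side, reading each right-hand side left to right until a non-nullable symbol is reached.

FIRST sets of the other non-terminals involved (by the same procedure, iterated to a fixed point):
  FIRST(F) = { '/', 'a' }
  FIRST(S) = { 'n' }

From E → F n e:
  - F is a non-terminal: add FIRST(F) \ {ε} = { '/', 'a' }
    F is not nullable, so stop
From E → E n:
  - E is the symbol being defined: contributes nothing new
    E is not nullable, so stop
From E → a X a:
  - a is a terminal: add 'a' and stop
From E → S:
  - S is a non-terminal: add FIRST(S) \ {ε} = { 'n' }
    S is not nullable, so stop

Collecting: FIRST(E) = { '/', 'a', 'n' }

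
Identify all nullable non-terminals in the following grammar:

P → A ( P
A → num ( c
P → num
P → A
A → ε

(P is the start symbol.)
ε-productions: A → ε
So A is immediately nullable.
P → A: every symbol on the right is nullable, so P is nullable too.
Every non-terminal is now nullable.
Nullable = { 'A', 'P' }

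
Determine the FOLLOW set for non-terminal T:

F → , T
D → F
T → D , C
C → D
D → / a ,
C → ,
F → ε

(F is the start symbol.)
To compute FOLLOW(T), find every occurrence of T on a right-hand side N → α T β: add FIRST(β) \ {ε}, and if β is empty or nullable also add FOLLOW(N). Iterate to a fixed point.

In F → , T: T is at the end, add FOLLOW(F)

The FOLLOW sets referred to above (computed the same way, to a fixed point):
  FOLLOW(F) = { $, ',' }

Taking the union: FOLLOW(T) = { $, ',' }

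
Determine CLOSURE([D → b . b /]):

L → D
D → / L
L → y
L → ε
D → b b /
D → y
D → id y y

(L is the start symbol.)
{ [D → b . b /] }

Start with: [D → b . b /]
The dot precedes the terminal b, so nothing is added.

CLOSURE = { [D → b . b /] }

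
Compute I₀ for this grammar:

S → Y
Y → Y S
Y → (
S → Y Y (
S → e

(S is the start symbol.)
{ [S → . Y Y (], [S → . Y], [S → . e], [S' → . S], [Y → . (], [Y → . Y S] }

First, augment the grammar with S' → S
I₀ = CLOSURE({ [S' → . S] }):
  [S' → . S] has the dot before S: add [S → . Y], [S → . Y Y (], [S → . e]
  [S → . Y] has the dot before Y: add [Y → . Y S], [Y → . (]
No further items can be added.

I₀ = { [S → . Y Y (], [S → . Y], [S → . e], [S' → . S], [Y → . (], [Y → . Y S] }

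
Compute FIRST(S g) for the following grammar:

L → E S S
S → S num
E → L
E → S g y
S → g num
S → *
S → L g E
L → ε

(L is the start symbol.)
{ '*', 'g' }

FIRST sets of the non-terminals involved (from the grammar, by fixed-point iteration):
  FIRST(S) = { '*', 'g' }

To compute FIRST(S g), process the symbols left to right:
Symbol S is a non-terminal. Add FIRST(S) \ {ε} = { '*', 'g' }
S is not nullable (ε ∉ FIRST(S)), so stop here.
FIRST(S g) = { '*', 'g' }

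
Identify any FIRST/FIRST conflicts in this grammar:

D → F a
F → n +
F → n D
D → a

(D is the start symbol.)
FIRST sets of the non-terminals at (or reachable through a nullable prefix from) the front of some alternative:
  FIRST(F) = { 'n' }

Productions for D:
  D → F a: FIRST = { 'n' }
  D → a: FIRST = { 'a' }
Productions for F:
  F → n +: FIRST = { 'n' }
  F → n D: FIRST = { 'n' }

Conflict for F: F → n + and F → n D
  Overlap: { 'n' }

Answer: Yes. F → n '+' / F → n D on { 'n' }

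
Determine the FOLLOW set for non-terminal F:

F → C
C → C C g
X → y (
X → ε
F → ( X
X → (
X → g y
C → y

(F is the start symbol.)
To compute FOLLOW(F), find every occurrence of F on a right-hand side N → α F β: add FIRST(β) \ {ε}, and if β is empty or nullable also add FOLLOW(N). Iterate to a fixed point.

F is the start symbol, so $ ∈ FOLLOW(F).
F does not occur on any right-hand side.

Taking the union: FOLLOW(F) = { $ }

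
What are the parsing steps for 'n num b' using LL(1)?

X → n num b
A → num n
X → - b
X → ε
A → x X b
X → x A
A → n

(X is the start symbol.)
Stack is shown with the top on the left.

Stack      Input      Action
----------------------------
X $        n num b $  output X → n num b
n num b $  n num b $  match 'n'
num b $    num b $    match 'num'
b $        b $        match 'b'
$          $          accept

The string is accepted.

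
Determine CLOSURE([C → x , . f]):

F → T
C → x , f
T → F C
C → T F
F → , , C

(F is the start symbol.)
{ [C → x , . f] }

To compute CLOSURE, for each item [A → α.Bβ] where B is a non-terminal, add [B → .γ] for all productions B → γ; repeat for the newly added items until nothing changes.

Start with: [C → x , . f]
The dot precedes the terminal f, so nothing is added.

CLOSURE = { [C → x , . f] }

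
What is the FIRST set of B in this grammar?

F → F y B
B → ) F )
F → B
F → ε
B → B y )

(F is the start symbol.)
To compute FIRST(B), examine every production with B on the left-hand side, reading each right-hand side left to right until a non-nullable symbol is reached.

From B → ) F ):
  - ')' is a terminal: add ')' and stop
From B → B y ):
  - B is the symbol being defined: contributes nothing new
    B is not nullable, so stop

Collecting: FIRST(B) = { ')' }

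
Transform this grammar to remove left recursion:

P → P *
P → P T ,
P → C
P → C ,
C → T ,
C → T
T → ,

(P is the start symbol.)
P → C P'
P → C , P'
P' → * P'
P' → T , P'
P' → ε
C → T ,
C → T
T → ,

P is directly left-recursive. The standard transformation for
  A → A α₁ | ... | A α_m | β₁ | ... | β_n
is
  A  → β₁ A' | ... | β_n A'
  A' → α₁ A' | ... | α_m A' | ε

P → C becomes P → C P'
P → C , becomes P → C , P'
P → P * becomes P' → * P'
P → P T , becomes P' → T , P'
Add P' → ε

Productions for other non-terminals are unchanged:
  C → T ,
  C → T
  T → ,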